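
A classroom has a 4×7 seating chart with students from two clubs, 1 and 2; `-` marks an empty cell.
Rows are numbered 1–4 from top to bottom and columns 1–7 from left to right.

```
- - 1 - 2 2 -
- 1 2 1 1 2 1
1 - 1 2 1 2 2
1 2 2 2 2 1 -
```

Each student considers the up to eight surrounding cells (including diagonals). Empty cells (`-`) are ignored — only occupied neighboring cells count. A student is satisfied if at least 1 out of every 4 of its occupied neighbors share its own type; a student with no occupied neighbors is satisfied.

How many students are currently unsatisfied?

(1,3)1 2/3 ✓
(1,5)2 2/4 ✓
(1,6)2 2/4 ✓
(2,2)1 3/4 ✓
(2,3)2 1/5 ✗
(2,4)1 4/7 ✓
(2,5)1 2/7 ✓
(2,6)2 4/7 ✓
(2,7)1 0/4 ✗
(3,1)1 2/3 ✓
(3,3)1 2/7 ✓
(3,4)2 4/8 ✓
(3,5)1 3/8 ✓
(3,6)2 3/7 ✓
(3,7)2 2/4 ✓
(4,1)1 1/2 ✓
(4,2)2 1/4 ✓
(4,3)2 3/4 ✓
(4,4)2 3/5 ✓
(4,5)2 3/5 ✓
(4,6)1 1/4 ✓
Unsatisfied: (2,3), (2,7) — 2 in total.

2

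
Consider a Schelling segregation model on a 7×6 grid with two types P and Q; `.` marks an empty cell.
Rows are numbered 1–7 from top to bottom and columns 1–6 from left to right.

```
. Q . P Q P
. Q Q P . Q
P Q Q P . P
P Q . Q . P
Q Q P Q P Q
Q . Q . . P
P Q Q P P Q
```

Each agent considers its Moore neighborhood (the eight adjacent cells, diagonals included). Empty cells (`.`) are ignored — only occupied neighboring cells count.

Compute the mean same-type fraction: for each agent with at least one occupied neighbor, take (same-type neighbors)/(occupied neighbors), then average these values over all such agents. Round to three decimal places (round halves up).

Row 1: (1,2)Q 2/2 · (1,4)P 1/3 · (1,5)Q 1/4 · (1,6)P 0/2
Row 2: (2,2)Q 4/5 · (2,3)Q 4/7 · (2,4)P 2/5 · (2,6)Q 1/3
Row 3: (3,1)P 1/4 · (3,2)Q 4/6 · (3,3)Q 5/7 · (3,4)P 1/4 · (3,6)P 1/2
Row 4: (4,1)P 1/5 · (4,2)Q 4/7 · (4,4)Q 2/5 · (4,6)P 2/3
Row 5: (5,1)Q 3/4 · (5,2)Q 4/6 · (5,3)P 0/5 · (5,4)Q 2/4 · (5,5)P 2/5 · (5,6)Q 0/3
Row 6: (6,1)Q 3/4 · (6,3)Q 4/6 · (6,6)P 2/4
Row 7: (7,1)P 0/2 · (7,2)Q 3/4 · (7,3)Q 2/3 · (7,4)P 1/3 · (7,5)P 2/3 · (7,6)Q 0/2
Sum over 32 agents: 2/2 + 1/3 + 1/4 + 0/2 + 4/5 + 4/7 + 2/5 + 1/3 + 1/4 + 4/6 + 5/7 + 1/4 + 1/2 + 1/5 + 4/7 + 2/5 + 2/3 + 3/4 + 4/6 + 0/5 + 2/4 + 2/5 + 0/3 + 3/4 + 4/6 + 2/4 + 0/2 + 3/4 + 2/3 + 1/3 + 2/3 + 0/2 = 1019/70; mean = 1019/70 ÷ 32 = 1019/2240 = 0.454910… → 0.455.

0.455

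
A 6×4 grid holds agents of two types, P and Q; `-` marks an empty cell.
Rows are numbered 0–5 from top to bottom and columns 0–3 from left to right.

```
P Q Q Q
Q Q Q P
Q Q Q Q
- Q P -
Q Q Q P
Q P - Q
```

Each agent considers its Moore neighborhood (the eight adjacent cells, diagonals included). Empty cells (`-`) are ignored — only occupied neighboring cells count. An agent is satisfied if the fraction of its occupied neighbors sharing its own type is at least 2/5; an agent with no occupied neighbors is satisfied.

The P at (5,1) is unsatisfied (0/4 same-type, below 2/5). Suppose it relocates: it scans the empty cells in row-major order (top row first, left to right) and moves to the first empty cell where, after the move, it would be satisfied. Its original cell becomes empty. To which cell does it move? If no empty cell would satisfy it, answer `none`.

(3,3)

Vacating (5,1). Empty cells in order:
  (3,0): 0/5 same-type → still unsatisfied.
  (3,3): 2/5 same-type → satisfied — stop here.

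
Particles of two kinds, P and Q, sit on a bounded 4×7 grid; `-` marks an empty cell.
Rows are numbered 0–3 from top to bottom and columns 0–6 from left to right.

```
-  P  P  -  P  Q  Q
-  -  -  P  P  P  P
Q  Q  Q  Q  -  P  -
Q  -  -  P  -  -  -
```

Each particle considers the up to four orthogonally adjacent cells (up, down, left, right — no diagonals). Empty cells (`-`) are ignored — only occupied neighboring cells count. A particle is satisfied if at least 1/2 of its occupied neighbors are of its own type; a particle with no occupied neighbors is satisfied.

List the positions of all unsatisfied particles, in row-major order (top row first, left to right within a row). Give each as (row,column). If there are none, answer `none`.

(0,5), (2,3), (3,3)

(0,1)P 1/1 ok
(0,2)P 1/1 ok
(0,4)P 1/2 ok
(0,5)Q 1/3 unhappy
(0,6)Q 1/2 ok
(1,3)P 1/2 ok
(1,4)P 3/3 ok
(1,5)P 3/4 ok
(1,6)P 1/2 ok
(2,0)Q 2/2 ok
(2,1)Q 2/2 ok
(2,2)Q 2/2 ok
(2,3)Q 1/3 unhappy
(2,5)P 1/1 ok
(3,0)Q 1/1 ok
(3,3)P 0/1 unhappy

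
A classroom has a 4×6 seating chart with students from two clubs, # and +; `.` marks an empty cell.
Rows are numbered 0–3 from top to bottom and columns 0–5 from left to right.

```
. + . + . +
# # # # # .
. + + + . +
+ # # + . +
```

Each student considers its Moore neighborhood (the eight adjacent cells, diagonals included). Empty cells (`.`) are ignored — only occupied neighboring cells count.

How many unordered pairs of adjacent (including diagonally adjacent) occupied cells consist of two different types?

24

Scan each occupied cell's neighbors to the right and below (and the two forward diagonals) so each pair is counted once.
From row 0: 7 unlike of 7 pairs (running 7/7).
From row 1: 10 unlike of 14 pairs (running 17/21).
From row 2: 5 unlike of 11 pairs (running 22/32).
From row 3: 2 unlike of 3 pairs (running 24/35).
Total adjacent occupied pairs: 35; unlike-type pairs: 24.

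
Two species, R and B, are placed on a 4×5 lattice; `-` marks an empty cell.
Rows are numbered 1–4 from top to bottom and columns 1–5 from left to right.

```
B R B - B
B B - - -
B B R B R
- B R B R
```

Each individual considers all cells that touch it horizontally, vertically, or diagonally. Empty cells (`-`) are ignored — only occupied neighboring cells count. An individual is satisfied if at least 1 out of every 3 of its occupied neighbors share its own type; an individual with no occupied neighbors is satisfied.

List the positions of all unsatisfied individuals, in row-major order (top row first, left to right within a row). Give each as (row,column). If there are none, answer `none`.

(1,2), (3,3), (3,4), (4,3), (4,4)

(1,1)B 2/3 ✓
(1,2)R 0/4 ✗
(1,3)B 1/2 ✓
(1,5)B 0/0 ✓
(2,1)B 4/5 ✓
(2,2)B 5/7 ✓
(3,1)B 4/4 ✓
(3,2)B 4/6 ✓
(3,3)R 1/6 ✗
(3,4)B 1/5 ✗
(3,5)R 1/3 ✓
(4,2)B 2/4 ✓
(4,3)R 1/5 ✗
(4,4)B 1/5 ✗
(4,5)R 1/3 ✓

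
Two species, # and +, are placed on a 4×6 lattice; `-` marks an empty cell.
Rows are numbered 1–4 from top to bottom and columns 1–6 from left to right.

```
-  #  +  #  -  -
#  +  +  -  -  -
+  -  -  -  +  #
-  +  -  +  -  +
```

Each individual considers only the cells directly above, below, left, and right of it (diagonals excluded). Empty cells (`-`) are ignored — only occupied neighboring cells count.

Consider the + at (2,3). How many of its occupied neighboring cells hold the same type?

2

Occupied neighbors of (2,3): (1,3)=+, (2,2)=+.
Same type (+): 2 of 2.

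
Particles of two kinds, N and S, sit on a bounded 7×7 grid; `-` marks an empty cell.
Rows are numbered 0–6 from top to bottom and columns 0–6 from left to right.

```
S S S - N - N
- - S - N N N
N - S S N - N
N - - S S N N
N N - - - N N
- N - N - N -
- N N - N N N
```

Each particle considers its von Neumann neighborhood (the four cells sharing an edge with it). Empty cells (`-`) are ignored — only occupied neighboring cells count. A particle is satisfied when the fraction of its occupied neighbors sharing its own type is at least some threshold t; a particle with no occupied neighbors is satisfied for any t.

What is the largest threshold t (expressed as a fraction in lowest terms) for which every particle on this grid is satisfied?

(0,0)S 1/1
(0,1)S 2/2
(0,2)S 2/2
(0,4)N 1/1
(0,6)N 1/1
(1,2)S 2/2
(1,4)N 3/3
(1,5)N 2/2
(1,6)N 3/3
(2,0)N 1/1
(2,2)S 2/2
(2,3)S 2/3
(2,4)N 1/3
(2,6)N 2/2
(3,0)N 2/2
(3,3)S 2/2
(3,4)S 1/3
(3,5)N 2/3
(3,6)N 3/3
(4,0)N 2/2
(4,1)N 2/2
(4,5)N 3/3
(4,6)N 2/2
(5,1)N 2/2
(5,3)N — no occupied neighbors
(5,5)N 2/2
(6,1)N 2/2
(6,2)N 1/1
(6,4)N 1/1
(6,5)N 3/3
(6,6)N 1/1
The smallest same-type fraction is 1/3 at (2,4), which reduces to 1/3. Any threshold above that leaves this particle unsatisfied.

1/3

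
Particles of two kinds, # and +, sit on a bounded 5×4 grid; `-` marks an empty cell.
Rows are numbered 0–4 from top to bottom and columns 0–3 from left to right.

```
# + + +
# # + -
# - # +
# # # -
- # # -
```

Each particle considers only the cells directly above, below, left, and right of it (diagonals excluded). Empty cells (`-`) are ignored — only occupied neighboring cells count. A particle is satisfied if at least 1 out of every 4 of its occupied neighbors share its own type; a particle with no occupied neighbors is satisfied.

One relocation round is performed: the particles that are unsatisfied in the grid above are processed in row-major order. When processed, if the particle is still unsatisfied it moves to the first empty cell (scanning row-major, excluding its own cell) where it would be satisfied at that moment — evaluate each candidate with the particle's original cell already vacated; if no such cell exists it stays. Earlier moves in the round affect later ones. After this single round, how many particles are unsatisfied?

0

Initially unsatisfied (in order): (2,3).
  (2,3) → (1,3).
Resulting grid:
# + + +
# # + +
# - # -
# # # -
- # # -
All satisfied now.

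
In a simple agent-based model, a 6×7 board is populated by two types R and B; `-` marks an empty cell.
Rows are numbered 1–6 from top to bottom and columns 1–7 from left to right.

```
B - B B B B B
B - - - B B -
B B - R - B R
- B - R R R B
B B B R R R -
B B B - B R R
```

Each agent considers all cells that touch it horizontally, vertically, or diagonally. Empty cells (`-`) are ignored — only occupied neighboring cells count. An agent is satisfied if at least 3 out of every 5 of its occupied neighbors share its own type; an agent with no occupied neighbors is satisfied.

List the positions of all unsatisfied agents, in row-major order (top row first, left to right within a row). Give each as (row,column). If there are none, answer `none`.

(1,1)B 1/1 satisfied
(1,3)B 1/1 satisfied
(1,4)B 3/3 satisfied
(1,5)B 4/4 satisfied
(1,6)B 4/4 satisfied
(1,7)B 2/2 satisfied
(2,1)B 3/3 satisfied
(2,5)B 5/6 satisfied
(2,6)B 5/6 satisfied
(3,1)B 3/3 satisfied
(3,2)B 3/3 satisfied
(3,4)R 2/3 satisfied
(3,6)B 3/6 not
(3,7)R 1/4 not
(4,2)B 5/5 satisfied
(4,4)R 4/5 satisfied
(4,5)R 6/7 satisfied
(4,6)R 4/6 satisfied
(4,7)B 1/4 not
(5,1)B 4/4 satisfied
(5,2)B 6/6 satisfied
(5,3)B 4/6 satisfied
(5,4)R 3/6 not
(5,5)R 6/7 satisfied
(5,6)R 5/7 satisfied
(6,1)B 3/3 satisfied
(6,2)B 5/5 satisfied
(6,3)B 3/4 satisfied
(6,5)B 0/4 not
(6,6)R 3/4 satisfied
(6,7)R 2/2 satisfied

(3,6), (3,7), (4,7), (5,4), (6,5)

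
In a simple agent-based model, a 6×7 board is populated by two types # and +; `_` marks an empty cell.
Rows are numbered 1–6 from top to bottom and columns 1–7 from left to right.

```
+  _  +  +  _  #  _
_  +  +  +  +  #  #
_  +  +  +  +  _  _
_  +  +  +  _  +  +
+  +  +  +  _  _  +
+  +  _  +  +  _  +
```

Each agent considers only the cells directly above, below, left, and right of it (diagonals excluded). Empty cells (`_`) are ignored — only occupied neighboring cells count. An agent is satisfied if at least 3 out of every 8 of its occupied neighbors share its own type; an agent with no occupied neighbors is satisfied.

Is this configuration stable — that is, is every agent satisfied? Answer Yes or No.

Row 1: (1,1)+ 0/0 ok · (1,3)+ 2/2 ok · (1,4)+ 2/2 ok · (1,6)# 1/1 ok
Row 2: (2,2)+ 2/2 ok · (2,3)+ 4/4 ok · (2,4)+ 4/4 ok · (2,5)+ 2/3 ok · (2,6)# 2/3 ok · (2,7)# 1/1 ok
Row 3: (3,2)+ 3/3 ok · (3,3)+ 4/4 ok · (3,4)+ 4/4 ok · (3,5)+ 2/2 ok
Row 4: (4,2)+ 3/3 ok · (4,3)+ 4/4 ok · (4,4)+ 3/3 ok · (4,6)+ 1/1 ok · (4,7)+ 2/2 ok
Row 5: (5,1)+ 2/2 ok · (5,2)+ 4/4 ok · (5,3)+ 3/3 ok · (5,4)+ 3/3 ok · (5,7)+ 2/2 ok
Row 6: (6,1)+ 2/2 ok · (6,2)+ 2/2 ok · (6,4)+ 2/2 ok · (6,5)+ 1/1 ok · (6,7)+ 1/1 ok
All meet the threshold, so the configuration is stable.

Yes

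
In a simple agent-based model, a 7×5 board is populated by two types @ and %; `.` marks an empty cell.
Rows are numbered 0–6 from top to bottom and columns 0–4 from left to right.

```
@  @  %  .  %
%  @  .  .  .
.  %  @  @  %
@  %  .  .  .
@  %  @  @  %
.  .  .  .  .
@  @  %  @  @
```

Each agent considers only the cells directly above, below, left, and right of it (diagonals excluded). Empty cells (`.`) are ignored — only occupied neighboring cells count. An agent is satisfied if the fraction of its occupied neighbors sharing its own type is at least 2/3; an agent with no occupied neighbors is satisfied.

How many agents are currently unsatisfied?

17

(0,0)@ 1/2 ✗
(0,1)@ 2/3 ✓
(0,2)% 0/1 ✗
(0,4)% 0/0 ✓
(1,0)% 0/2 ✗
(1,1)@ 1/3 ✗
(2,1)% 1/3 ✗
(2,2)@ 1/2 ✗
(2,3)@ 1/2 ✗
(2,4)% 0/1 ✗
(3,0)@ 1/2 ✗
(3,1)% 2/3 ✓
(4,0)@ 1/2 ✗
(4,1)% 1/3 ✗
(4,2)@ 1/2 ✗
(4,3)@ 1/2 ✗
(4,4)% 0/1 ✗
(6,0)@ 1/1 ✓
(6,1)@ 1/2 ✗
(6,2)% 0/2 ✗
(6,3)@ 1/2 ✗
(6,4)@ 1/1 ✓
Unsatisfied: (0,0), (0,2), (1,0), (1,1), (2,1), (2,2), (2,3), (2,4), (3,0), (4,0), (4,1), (4,2), (4,3), (4,4), (6,1), (6,2), (6,3) — 17 in total.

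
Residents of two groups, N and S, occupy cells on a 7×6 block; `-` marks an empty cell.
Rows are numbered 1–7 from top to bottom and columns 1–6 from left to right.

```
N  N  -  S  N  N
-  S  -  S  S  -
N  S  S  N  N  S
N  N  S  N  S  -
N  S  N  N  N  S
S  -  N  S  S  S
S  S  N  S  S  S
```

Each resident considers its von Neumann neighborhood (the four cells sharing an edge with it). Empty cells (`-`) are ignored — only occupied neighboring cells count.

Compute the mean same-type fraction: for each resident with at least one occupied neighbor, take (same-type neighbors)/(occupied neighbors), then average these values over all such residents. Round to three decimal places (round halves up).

Row 1: (1,1)N 1/1 · (1,2)N 1/2 · (1,4)S 1/2 · (1,5)N 1/3 · (1,6)N 1/1
Row 2: (2,2)S 1/2 · (2,4)S 2/3 · (2,5)S 1/3
Row 3: (3,1)N 1/2 · (3,2)S 2/4 · (3,3)S 2/3 · (3,4)N 2/4 · (3,5)N 1/4 · (3,6)S 0/1
Row 4: (4,1)N 3/3 · (4,2)N 1/4 · (4,3)S 1/4 · (4,4)N 2/4 · (4,5)S 0/3
Row 5: (5,1)N 1/3 · (5,2)S 0/3 · (5,3)N 2/4 · (5,4)N 3/4 · (5,5)N 1/4 · (5,6)S 1/2
Row 6: (6,1)S 1/2 · (6,3)N 2/3 · (6,4)S 2/4 · (6,5)S 3/4 · (6,6)S 3/3
Row 7: (7,1)S 2/2 · (7,2)S 1/2 · (7,3)N 1/3 · (7,4)S 2/3 · (7,5)S 3/3 · (7,6)S 2/2
Sum over 36 residents: 1/1 + 1/2 + 1/2 + 1/3 + 1/1 + 1/2 + 2/3 + 1/3 + 1/2 + 2/4 + 2/3 + 2/4 + 1/4 + 0/1 + 3/3 + 1/4 + 1/4 + 2/4 + 0/3 + 1/3 + 0/3 + 2/4 + 3/4 + 1/4 + 1/2 + 1/2 + 2/3 + 2/4 + 3/4 + 3/3 + 2/2 + 1/2 + 1/3 + 2/3 + 3/3 + 2/2 = 39/2; mean = 39/2 ÷ 36 = 13/24 = 0.541666… → 0.542.

0.542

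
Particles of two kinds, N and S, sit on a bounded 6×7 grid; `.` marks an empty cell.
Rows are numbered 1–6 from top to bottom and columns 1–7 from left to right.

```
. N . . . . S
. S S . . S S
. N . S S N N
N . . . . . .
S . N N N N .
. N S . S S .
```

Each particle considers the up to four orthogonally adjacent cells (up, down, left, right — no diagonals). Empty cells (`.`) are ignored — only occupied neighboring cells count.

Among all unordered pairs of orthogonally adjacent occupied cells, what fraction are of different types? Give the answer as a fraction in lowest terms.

Scan each occupied cell's neighbors to the right and below so each pair is counted once.
From row 1: 1 unlike of 2 pairs (running 1/2).
From row 2: 3 unlike of 5 pairs (running 4/7).
From row 3: 1 unlike of 3 pairs (running 5/10).
From row 4: 1 unlike of 1 pairs (running 6/11).
From row 5: 3 unlike of 6 pairs (running 9/17).
From row 6: 1 unlike of 2 pairs (running 10/19).
Total adjacent occupied pairs: 19; unlike-type pairs: 10.
10/19 is already in lowest terms.

10/19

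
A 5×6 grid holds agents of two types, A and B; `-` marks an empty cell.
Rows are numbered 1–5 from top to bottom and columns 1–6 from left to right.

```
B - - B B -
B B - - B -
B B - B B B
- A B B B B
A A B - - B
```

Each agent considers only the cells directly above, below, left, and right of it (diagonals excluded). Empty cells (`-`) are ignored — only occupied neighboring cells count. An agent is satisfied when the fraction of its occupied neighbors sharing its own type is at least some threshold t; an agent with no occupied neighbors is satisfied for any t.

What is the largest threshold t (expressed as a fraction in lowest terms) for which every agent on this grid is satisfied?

Row 1: (1,1)B 1/1 · (1,4)B 1/1 · (1,5)B 2/2
Row 2: (2,1)B 3/3 · (2,2)B 2/2 · (2,5)B 2/2
Row 3: (3,1)B 2/2 · (3,2)B 2/3 · (3,4)B 2/2 · (3,5)B 4/4 · (3,6)B 2/2
Row 4: (4,2)A 1/3 · (4,3)B 2/3 · (4,4)B 3/3 · (4,5)B 3/3 · (4,6)B 3/3
Row 5: (5,1)A 1/1 · (5,2)A 2/3 · (5,3)B 1/2 · (5,6)B 1/1
The smallest same-type fraction is 1/3 at (4,2), which reduces to 1/3. Any threshold above that leaves this agent unsatisfied.

1/3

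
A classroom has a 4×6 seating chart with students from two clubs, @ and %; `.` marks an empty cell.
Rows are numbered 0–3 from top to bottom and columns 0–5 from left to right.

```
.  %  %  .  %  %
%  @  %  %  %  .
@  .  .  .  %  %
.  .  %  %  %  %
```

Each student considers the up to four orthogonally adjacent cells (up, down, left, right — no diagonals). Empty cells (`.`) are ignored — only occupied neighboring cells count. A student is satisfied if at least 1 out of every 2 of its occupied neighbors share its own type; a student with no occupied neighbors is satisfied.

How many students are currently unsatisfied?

(0,1)% 1/2 ✓
(0,2)% 2/2 ✓
(0,4)% 2/2 ✓
(0,5)% 1/1 ✓
(1,0)% 0/2 ✗
(1,1)@ 0/3 ✗
(1,2)% 2/3 ✓
(1,3)% 2/2 ✓
(1,4)% 3/3 ✓
(2,0)@ 0/1 ✗
(2,4)% 3/3 ✓
(2,5)% 2/2 ✓
(3,2)% 1/1 ✓
(3,3)% 2/2 ✓
(3,4)% 3/3 ✓
(3,5)% 2/2 ✓
Unsatisfied: (1,0), (1,1), (2,0) — 3 in total.

3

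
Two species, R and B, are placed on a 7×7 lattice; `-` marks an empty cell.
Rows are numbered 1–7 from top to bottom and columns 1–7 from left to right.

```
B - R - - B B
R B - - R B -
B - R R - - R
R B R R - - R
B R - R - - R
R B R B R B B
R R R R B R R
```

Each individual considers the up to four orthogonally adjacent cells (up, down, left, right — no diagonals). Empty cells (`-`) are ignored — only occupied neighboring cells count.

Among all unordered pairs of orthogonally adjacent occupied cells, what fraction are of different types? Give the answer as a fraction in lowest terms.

13/21

Scan each occupied cell's neighbors to the right and below so each pair is counted once.
From row 1: 1 unlike of 3 pairs (running 1/3).
From row 2: 3 unlike of 3 pairs (running 4/6).
From row 3: 1 unlike of 5 pairs (running 5/11).
From row 4: 4 unlike of 7 pairs (running 9/18).
From row 5: 5 unlike of 5 pairs (running 14/23).
From row 6: 10 unlike of 13 pairs (running 24/36).
From row 7: 2 unlike of 6 pairs (running 26/42).
Total adjacent occupied pairs: 42; unlike-type pairs: 26.
26/42 reduces to 13/21.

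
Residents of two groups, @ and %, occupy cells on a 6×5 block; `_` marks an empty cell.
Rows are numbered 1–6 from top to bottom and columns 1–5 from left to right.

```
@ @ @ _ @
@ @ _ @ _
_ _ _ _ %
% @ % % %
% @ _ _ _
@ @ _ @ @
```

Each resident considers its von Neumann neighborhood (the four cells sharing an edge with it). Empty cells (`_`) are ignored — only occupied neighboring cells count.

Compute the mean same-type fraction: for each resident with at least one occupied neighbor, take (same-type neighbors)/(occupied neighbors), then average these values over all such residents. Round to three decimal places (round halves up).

Row 1: (1,1)@ 2/2 · (1,2)@ 3/3 · (1,3)@ 1/1 · (1,5)@ — no occupied neighbors
Row 2: (2,1)@ 2/2 · (2,2)@ 2/2 · (2,4)@ — no occupied neighbors
Row 3: (3,5)% 1/1
Row 4: (4,1)% 1/2 · (4,2)@ 1/3 · (4,3)% 1/2 · (4,4)% 2/2 · (4,5)% 2/2
Row 5: (5,1)% 1/3 · (5,2)@ 2/3
Row 6: (6,1)@ 1/2 · (6,2)@ 2/2 · (6,4)@ 1/1 · (6,5)@ 1/1
Sum over 17 residents: 2/2 + 3/3 + 1/1 + 2/2 + 2/2 + 1/1 + 1/2 + 1/3 + 1/2 + 2/2 + 2/2 + 1/3 + 2/3 + 1/2 + 2/2 + 1/1 + 1/1 = 83/6; mean = 83/6 ÷ 17 = 83/102 = 0.813725… → 0.814.

0.814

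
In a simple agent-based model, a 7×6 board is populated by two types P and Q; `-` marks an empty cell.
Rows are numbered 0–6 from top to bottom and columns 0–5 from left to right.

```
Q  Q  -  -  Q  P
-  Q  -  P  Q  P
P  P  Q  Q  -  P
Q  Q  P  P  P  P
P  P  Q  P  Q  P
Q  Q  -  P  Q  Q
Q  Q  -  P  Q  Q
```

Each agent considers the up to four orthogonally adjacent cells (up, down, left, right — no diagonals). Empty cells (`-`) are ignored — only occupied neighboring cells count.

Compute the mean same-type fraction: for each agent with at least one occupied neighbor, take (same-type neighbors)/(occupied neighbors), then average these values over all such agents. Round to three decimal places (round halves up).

0.555

(0,0)Q 1/1
(0,1)Q 2/2
(0,4)Q 1/2
(0,5)P 1/2
(1,1)Q 1/2
(1,3)P 0/2
(1,4)Q 1/3
(1,5)P 2/3
(2,0)P 1/2
(2,1)P 1/4
(2,2)Q 1/3
(2,3)Q 1/3
(2,5)P 2/2
(3,0)Q 1/3
(3,1)Q 1/4
(3,2)P 1/4
(3,3)P 3/4
(3,4)P 2/3
(3,5)P 3/3
(4,0)P 1/3
(4,1)P 1/4
(4,2)Q 0/3
(4,3)P 2/4
(4,4)Q 1/4
(4,5)P 1/3
(5,0)Q 2/3
(5,1)Q 2/3
(5,3)P 2/3
(5,4)Q 3/4
(5,5)Q 2/3
(6,0)Q 2/2
(6,1)Q 2/2
(6,3)P 1/2
(6,4)Q 2/3
(6,5)Q 2/2
Sum over 35 agents: 1/1 + 2/2 + 1/2 + 1/2 + 1/2 + 0/2 + 1/3 + 2/3 + 1/2 + 1/4 + 1/3 + 1/3 + 2/2 + 1/3 + 1/4 + 1/4 + 3/4 + 2/3 + 3/3 + 1/3 + 1/4 + 0/3 + 2/4 + 1/4 + 1/3 + 2/3 + 2/3 + 2/3 + 3/4 + 2/3 + 2/2 + 2/2 + 1/2 + 2/3 + 2/2 = 233/12; mean = 233/12 ÷ 35 = 233/420 = 0.554761… → 0.555.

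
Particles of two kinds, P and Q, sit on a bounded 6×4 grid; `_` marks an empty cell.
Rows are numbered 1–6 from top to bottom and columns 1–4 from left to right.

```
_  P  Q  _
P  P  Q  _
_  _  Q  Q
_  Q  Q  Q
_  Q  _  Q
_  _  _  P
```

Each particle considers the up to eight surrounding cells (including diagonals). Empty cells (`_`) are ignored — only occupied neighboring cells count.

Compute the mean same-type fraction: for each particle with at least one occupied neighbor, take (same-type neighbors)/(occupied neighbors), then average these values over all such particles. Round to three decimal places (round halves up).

0.718

Row 1: (1,2)P 2/4 · (1,3)Q 1/3
Row 2: (2,1)P 2/2 · (2,2)P 2/5 · (2,3)Q 3/5
Row 3: (3,3)Q 5/6 · (3,4)Q 4/4
Row 4: (4,2)Q 3/3 · (4,3)Q 6/6 · (4,4)Q 4/4
Row 5: (5,2)Q 2/2 · (5,4)Q 2/3
Row 6: (6,4)P 0/1
Sum over 13 particles: 2/4 + 1/3 + 2/2 + 2/5 + 3/5 + 5/6 + 4/4 + 3/3 + 6/6 + 4/4 + 2/2 + 2/3 + 0/1 = 28/3; mean = 28/3 ÷ 13 = 28/39 = 0.717948… → 0.718.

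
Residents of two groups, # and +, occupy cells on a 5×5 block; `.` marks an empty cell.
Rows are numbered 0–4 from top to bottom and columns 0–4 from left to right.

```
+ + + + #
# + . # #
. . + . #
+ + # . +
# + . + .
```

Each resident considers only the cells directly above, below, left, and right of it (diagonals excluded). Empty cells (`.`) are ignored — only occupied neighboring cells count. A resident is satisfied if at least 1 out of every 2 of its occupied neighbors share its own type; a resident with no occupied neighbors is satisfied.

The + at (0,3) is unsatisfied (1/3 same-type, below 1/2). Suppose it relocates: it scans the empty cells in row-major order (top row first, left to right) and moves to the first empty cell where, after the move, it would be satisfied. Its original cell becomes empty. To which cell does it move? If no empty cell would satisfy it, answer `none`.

Vacating (0,3). Empty cells in order:
  (1,2): 3/4 same-type → satisfied — stop here.

(1,2)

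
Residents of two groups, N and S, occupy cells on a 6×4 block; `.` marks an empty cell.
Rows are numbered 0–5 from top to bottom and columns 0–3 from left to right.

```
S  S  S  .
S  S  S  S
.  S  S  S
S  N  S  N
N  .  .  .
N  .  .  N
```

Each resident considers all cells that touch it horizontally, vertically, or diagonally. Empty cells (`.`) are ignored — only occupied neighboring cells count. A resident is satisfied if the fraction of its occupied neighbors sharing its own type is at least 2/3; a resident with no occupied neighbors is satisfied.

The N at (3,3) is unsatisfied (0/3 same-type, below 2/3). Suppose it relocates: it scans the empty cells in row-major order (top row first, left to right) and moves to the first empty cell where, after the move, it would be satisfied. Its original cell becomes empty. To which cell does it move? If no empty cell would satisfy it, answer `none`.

(4,2)

Vacating (3,3). Empty cells in order:
  (0,3): 0/3 same-type → still unsatisfied.
  (2,0): 1/5 same-type → still unsatisfied.
  (4,1): 3/5 same-type → still unsatisfied.
  (4,2): 2/3 same-type → satisfied — stop here.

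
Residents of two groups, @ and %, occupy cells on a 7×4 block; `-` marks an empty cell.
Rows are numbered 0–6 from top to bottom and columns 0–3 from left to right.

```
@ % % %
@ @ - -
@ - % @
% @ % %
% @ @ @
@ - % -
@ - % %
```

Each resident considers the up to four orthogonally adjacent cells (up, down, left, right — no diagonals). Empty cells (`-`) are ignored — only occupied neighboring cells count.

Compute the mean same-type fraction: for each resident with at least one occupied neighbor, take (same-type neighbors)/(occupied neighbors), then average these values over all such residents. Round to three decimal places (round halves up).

Row 0: (0,0)@ 1/2 · (0,1)% 1/3 · (0,2)% 2/2 · (0,3)% 1/1
Row 1: (1,0)@ 3/3 · (1,1)@ 1/2
Row 2: (2,0)@ 1/2 · (2,2)% 1/2 · (2,3)@ 0/2
Row 3: (3,0)% 1/3 · (3,1)@ 1/3 · (3,2)% 2/4 · (3,3)% 1/3
Row 4: (4,0)% 1/3 · (4,1)@ 2/3 · (4,2)@ 2/4 · (4,3)@ 1/2
Row 5: (5,0)@ 1/2 · (5,2)% 1/2
Row 6: (6,0)@ 1/1 · (6,2)% 2/2 · (6,3)% 1/1
Sum over 22 residents: 1/2 + 1/3 + 2/2 + 1/1 + 3/3 + 1/2 + 1/2 + 1/2 + 0/2 + 1/3 + 1/3 + 2/4 + 1/3 + 1/3 + 2/3 + 2/4 + 1/2 + 1/2 + 1/2 + 1/1 + 2/2 + 1/1 = 77/6; mean = 77/6 ÷ 22 = 7/12 = 0.583333… → 0.583.

0.583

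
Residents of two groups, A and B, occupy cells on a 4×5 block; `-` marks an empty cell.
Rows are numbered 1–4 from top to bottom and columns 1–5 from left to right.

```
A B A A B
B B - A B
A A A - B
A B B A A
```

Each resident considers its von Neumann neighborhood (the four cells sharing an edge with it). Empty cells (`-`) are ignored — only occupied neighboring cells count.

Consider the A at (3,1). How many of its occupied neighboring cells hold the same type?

Occupied neighbors of (3,1): (2,1)=B, (4,1)=A, (3,2)=A.
Same type (A): 2 of 3.

2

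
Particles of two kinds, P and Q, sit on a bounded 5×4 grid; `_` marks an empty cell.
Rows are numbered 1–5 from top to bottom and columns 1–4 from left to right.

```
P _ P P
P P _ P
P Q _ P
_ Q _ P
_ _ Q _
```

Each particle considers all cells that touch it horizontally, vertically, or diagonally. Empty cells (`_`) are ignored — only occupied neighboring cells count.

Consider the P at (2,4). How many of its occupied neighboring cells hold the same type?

Occupied neighbors of (2,4): (1,3)=P, (1,4)=P, (3,4)=P.
Same type (P): 3 of 3.

3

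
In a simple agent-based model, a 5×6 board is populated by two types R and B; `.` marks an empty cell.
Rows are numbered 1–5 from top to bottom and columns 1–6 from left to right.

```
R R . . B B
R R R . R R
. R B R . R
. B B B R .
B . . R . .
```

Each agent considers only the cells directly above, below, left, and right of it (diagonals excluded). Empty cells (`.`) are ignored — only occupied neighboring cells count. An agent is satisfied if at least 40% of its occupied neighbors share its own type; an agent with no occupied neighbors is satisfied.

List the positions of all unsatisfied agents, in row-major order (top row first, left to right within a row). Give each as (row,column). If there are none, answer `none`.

(1,1)R 2/2 ✓
(1,2)R 2/2 ✓
(1,5)B 1/2 ✓
(1,6)B 1/2 ✓
(2,1)R 2/2 ✓
(2,2)R 4/4 ✓
(2,3)R 1/2 ✓
(2,5)R 1/2 ✓
(2,6)R 2/3 ✓
(3,2)R 1/3 ✗
(3,3)B 1/4 ✗
(3,4)R 0/2 ✗
(3,6)R 1/1 ✓
(4,2)B 1/2 ✓
(4,3)B 3/3 ✓
(4,4)B 1/4 ✗
(4,5)R 0/1 ✗
(5,1)B 0/0 ✓
(5,4)R 0/1 ✗

(3,2), (3,3), (3,4), (4,4), (4,5), (5,4)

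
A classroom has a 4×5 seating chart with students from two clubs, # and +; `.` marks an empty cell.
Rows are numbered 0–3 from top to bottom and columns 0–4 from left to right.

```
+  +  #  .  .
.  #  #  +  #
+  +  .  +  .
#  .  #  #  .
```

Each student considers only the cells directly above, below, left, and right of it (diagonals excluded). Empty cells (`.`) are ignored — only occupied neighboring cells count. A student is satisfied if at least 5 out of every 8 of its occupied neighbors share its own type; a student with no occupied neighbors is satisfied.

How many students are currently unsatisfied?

Row 0: (0,0)+ 1/1 satisfied · (0,1)+ 1/3 not · (0,2)# 1/2 not
Row 1: (1,1)# 1/3 not · (1,2)# 2/3 satisfied · (1,3)+ 1/3 not · (1,4)# 0/1 not
Row 2: (2,0)+ 1/2 not · (2,1)+ 1/2 not · (2,3)+ 1/2 not
Row 3: (3,0)# 0/1 not · (3,2)# 1/1 satisfied · (3,3)# 1/2 not
Unsatisfied: (0,1), (0,2), (1,1), (1,3), (1,4), (2,0), (2,1), (2,3), (3,0), (3,3) — 10 in total.

10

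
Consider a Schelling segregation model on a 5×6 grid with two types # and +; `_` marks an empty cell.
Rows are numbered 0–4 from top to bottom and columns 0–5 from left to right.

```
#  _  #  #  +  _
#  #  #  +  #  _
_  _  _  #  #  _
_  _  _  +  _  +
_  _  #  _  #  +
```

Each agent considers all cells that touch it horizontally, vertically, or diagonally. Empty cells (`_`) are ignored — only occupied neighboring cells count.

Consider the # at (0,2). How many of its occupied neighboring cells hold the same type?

Occupied neighbors of (0,2): (0,3)=#, (1,1)=#, (1,2)=#, (1,3)=+.
Same type (#): 3 of 4.

3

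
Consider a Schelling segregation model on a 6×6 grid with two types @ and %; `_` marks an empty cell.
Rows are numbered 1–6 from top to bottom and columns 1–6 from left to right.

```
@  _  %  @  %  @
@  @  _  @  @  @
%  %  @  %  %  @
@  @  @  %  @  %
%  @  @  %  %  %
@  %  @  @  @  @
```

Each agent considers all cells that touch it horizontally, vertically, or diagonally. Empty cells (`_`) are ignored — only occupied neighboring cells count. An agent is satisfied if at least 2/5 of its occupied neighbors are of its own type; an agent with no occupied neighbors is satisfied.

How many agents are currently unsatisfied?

12

(1,1)@ 2/2 ✓
(1,3)% 0/3 ✗
(1,4)@ 2/4 ✓
(1,5)% 0/5 ✗
(1,6)@ 2/3 ✓
(2,1)@ 2/4 ✓
(2,2)@ 3/6 ✓
(2,4)@ 3/7 ✓
(2,5)@ 5/8 ✓
(2,6)@ 3/5 ✓
(3,1)% 1/5 ✗
(3,2)% 1/7 ✗
(3,3)@ 4/7 ✓
(3,4)% 2/7 ✗
(3,5)% 3/8 ✗
(3,6)@ 3/5 ✓
(4,1)@ 2/5 ✓
(4,2)@ 5/8 ✓
(4,3)@ 4/8 ✓
(4,4)% 4/8 ✓
(4,5)@ 1/8 ✗
(4,6)% 3/5 ✓
(5,1)% 1/5 ✗
(5,2)@ 6/8 ✓
(5,3)@ 5/8 ✓
(5,4)% 2/8 ✗
(5,5)% 4/8 ✓
(5,6)% 2/5 ✓
(6,1)@ 1/3 ✗
(6,2)% 1/5 ✗
(6,3)@ 3/5 ✓
(6,4)@ 3/5 ✓
(6,5)@ 2/5 ✓
(6,6)@ 1/3 ✗
Unsatisfied: (1,3), (1,5), (3,1), (3,2), (3,4), (3,5), (4,5), (5,1), (5,4), (6,1), (6,2), (6,6) — 12 in total.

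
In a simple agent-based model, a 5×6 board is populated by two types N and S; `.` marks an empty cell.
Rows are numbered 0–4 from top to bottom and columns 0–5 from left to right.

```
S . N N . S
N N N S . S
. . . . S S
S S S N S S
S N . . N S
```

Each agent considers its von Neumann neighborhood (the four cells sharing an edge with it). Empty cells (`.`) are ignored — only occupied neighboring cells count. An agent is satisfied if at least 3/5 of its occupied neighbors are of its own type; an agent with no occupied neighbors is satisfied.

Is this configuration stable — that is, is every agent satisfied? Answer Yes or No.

No

(0,0)S 0/1 unhappy
(0,2)N 2/2 ok
(0,3)N 1/2 unhappy
(0,5)S 1/1 ok
(1,0)N 1/2 unhappy
(1,1)N 2/2 ok
(1,2)N 2/3 ok
(1,3)S 0/2 unhappy
(1,5)S 2/2 ok
(2,4)S 2/2 ok
(2,5)S 3/3 ok
(3,0)S 2/2 ok
(3,1)S 2/3 ok
(3,2)S 1/2 unhappy
(3,3)N 0/2 unhappy
(3,4)S 2/4 unhappy
(3,5)S 3/3 ok
(4,0)S 1/2 unhappy
(4,1)N 0/2 unhappy
(4,4)N 0/2 unhappy
(4,5)S 1/2 unhappy
For instance (0,0) has only 0/1 same-type neighbors, below 3/5.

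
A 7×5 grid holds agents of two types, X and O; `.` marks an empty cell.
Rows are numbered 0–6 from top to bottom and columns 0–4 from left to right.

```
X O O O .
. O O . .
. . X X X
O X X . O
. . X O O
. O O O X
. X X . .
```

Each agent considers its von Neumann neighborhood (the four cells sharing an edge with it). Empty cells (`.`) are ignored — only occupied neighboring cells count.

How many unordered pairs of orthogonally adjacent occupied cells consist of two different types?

10

Scan each occupied cell's neighbors to the right and below so each pair is counted once.
Row 0: X(0,0)–O(0,1)≠ O(0,1)–O(0,2)= O(0,1)–O(1,1)= O(0,2)–O(0,3)= O(0,2)–O(1,2)=  → 1/5 unlike.
Row 1: O(1,1)–O(1,2)= O(1,2)–X(2,2)≠  → 1/2 unlike.
Row 2: X(2,2)–X(2,3)= X(2,2)–X(3,2)= X(2,3)–X(2,4)= X(2,4)–O(3,4)≠  → 1/4 unlike.
Row 3: O(3,0)–X(3,1)≠ X(3,1)–X(3,2)= X(3,2)–X(4,2)= O(3,4)–O(4,4)=  → 1/4 unlike.
Row 4: X(4,2)–O(4,3)≠ X(4,2)–O(5,2)≠ O(4,3)–O(4,4)= O(4,3)–O(5,3)= O(4,4)–X(5,4)≠  → 3/5 unlike.
Row 5: O(5,1)–O(5,2)= O(5,1)–X(6,1)≠ O(5,2)–O(5,3)= O(5,2)–X(6,2)≠ O(5,3)–X(5,4)≠  → 3/5 unlike.
Row 6: X(6,1)–X(6,2)=  → 0/1 unlike.
Total adjacent occupied pairs: 26; unlike-type pairs: 10.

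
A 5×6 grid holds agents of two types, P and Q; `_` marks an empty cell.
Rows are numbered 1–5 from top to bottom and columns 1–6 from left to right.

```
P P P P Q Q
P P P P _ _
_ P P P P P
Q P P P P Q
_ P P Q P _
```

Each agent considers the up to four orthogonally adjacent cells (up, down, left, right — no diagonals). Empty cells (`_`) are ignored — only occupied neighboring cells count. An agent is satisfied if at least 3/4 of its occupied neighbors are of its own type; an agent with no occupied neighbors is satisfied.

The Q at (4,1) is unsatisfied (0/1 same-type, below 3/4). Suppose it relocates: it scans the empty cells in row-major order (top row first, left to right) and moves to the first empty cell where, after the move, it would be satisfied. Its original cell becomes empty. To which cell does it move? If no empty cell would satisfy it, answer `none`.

none

Vacating (4,1). Empty cells in order:
  (2,5): 1/3 same-type → still unsatisfied.
  (2,6): 1/2 same-type → still unsatisfied.
  (3,1): 0/2 same-type → still unsatisfied.
  (5,1): 0/1 same-type → still unsatisfied.
  (5,6): 1/2 same-type → still unsatisfied.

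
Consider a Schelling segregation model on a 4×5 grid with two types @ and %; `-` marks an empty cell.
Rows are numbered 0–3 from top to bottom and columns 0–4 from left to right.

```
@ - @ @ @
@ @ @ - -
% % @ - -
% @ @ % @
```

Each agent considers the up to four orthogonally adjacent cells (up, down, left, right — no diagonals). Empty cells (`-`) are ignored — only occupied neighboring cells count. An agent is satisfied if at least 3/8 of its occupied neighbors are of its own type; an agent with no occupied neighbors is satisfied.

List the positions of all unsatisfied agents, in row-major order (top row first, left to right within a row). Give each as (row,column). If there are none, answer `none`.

(2,1), (3,1), (3,3), (3,4)

Row 0: (0,0)@ 1/1 ✓ · (0,2)@ 2/2 ✓ · (0,3)@ 2/2 ✓ · (0,4)@ 1/1 ✓
Row 1: (1,0)@ 2/3 ✓ · (1,1)@ 2/3 ✓ · (1,2)@ 3/3 ✓
Row 2: (2,0)% 2/3 ✓ · (2,1)% 1/4 ✗ · (2,2)@ 2/3 ✓
Row 3: (3,0)% 1/2 ✓ · (3,1)@ 1/3 ✗ · (3,2)@ 2/3 ✓ · (3,3)% 0/2 ✗ · (3,4)@ 0/1 ✗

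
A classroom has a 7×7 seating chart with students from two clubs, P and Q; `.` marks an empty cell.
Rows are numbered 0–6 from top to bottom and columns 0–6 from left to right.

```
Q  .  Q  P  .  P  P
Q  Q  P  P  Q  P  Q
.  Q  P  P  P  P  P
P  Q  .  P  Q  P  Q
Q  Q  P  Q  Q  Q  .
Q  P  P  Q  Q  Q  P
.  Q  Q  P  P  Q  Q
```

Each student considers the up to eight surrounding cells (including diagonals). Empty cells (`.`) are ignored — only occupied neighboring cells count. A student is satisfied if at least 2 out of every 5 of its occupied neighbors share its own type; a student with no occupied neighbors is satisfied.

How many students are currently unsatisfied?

Row 0: (0,0)Q 2/2 ✓ · (0,2)Q 1/4 ✗ · (0,3)P 2/4 ✓ · (0,5)P 2/4 ✓ · (0,6)P 2/3 ✓
Row 1: (1,0)Q 3/3 ✓ · (1,1)Q 4/6 ✓ · (1,2)P 4/7 ✓ · (1,3)P 5/7 ✓ · (1,4)Q 0/7 ✗ · (1,5)P 5/7 ✓ · (1,6)Q 0/5 ✗
Row 2: (2,1)Q 3/6 ✓ · (2,2)P 4/7 ✓ · (2,3)P 5/7 ✓ · (2,4)P 6/8 ✓ · (2,5)P 4/8 ✓ · (2,6)P 3/5 ✓
Row 3: (3,0)P 0/4 ✗ · (3,1)Q 3/6 ✓ · (3,3)P 4/7 ✓ · (3,4)Q 3/8 ✗ · (3,5)P 3/7 ✓ · (3,6)Q 1/4 ✗
Row 4: (4,0)Q 3/5 ✓ · (4,1)Q 3/7 ✓ · (4,2)P 3/7 ✓ · (4,3)Q 4/7 ✓ · (4,4)Q 6/8 ✓ · (4,5)Q 5/7 ✓
Row 5: (5,0)Q 3/4 ✓ · (5,1)P 2/7 ✗ · (5,2)P 3/8 ✗ · (5,3)Q 4/8 ✓ · (5,4)Q 6/8 ✓ · (5,5)Q 5/7 ✓ · (5,6)P 0/4 ✗
Row 6: (6,1)Q 2/4 ✓ · (6,2)Q 2/5 ✓ · (6,3)P 2/5 ✓ · (6,4)P 1/5 ✗ · (6,5)Q 3/5 ✓ · (6,6)Q 2/3 ✓
Unsatisfied: (0,2), (1,4), (1,6), (3,0), (3,4), (3,6), (5,1), (5,2), (5,6), (6,4) — 10 in total.

10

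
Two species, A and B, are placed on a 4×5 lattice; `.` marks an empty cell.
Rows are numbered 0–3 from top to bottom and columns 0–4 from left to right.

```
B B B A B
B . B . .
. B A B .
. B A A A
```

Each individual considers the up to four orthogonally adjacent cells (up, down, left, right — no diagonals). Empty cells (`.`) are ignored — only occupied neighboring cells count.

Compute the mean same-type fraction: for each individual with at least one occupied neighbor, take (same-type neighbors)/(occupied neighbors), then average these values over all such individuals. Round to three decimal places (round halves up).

0.554

Row 0: (0,0)B 2/2 · (0,1)B 2/2 · (0,2)B 2/3 · (0,3)A 0/2 · (0,4)B 0/1
Row 1: (1,0)B 1/1 · (1,2)B 1/2
Row 2: (2,1)B 1/2 · (2,2)A 1/4 · (2,3)B 0/2
Row 3: (3,1)B 1/2 · (3,2)A 2/3 · (3,3)A 2/3 · (3,4)A 1/1
Sum over 14 individuals: 2/2 + 2/2 + 2/3 + 0/2 + 0/1 + 1/1 + 1/2 + 1/2 + 1/4 + 0/2 + 1/2 + 2/3 + 2/3 + 1/1 = 31/4; mean = 31/4 ÷ 14 = 31/56 = 0.553571… → 0.554.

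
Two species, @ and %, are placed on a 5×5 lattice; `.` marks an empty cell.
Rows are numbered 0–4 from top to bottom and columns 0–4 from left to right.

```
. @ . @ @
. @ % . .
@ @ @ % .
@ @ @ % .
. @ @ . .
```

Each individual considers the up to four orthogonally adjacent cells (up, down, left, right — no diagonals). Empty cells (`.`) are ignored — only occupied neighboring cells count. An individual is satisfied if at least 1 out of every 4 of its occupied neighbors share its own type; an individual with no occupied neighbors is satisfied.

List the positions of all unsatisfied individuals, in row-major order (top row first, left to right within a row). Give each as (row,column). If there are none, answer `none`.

(1,2)

(0,1)@ 1/1 ok
(0,3)@ 1/1 ok
(0,4)@ 1/1 ok
(1,1)@ 2/3 ok
(1,2)% 0/2 unhappy
(2,0)@ 2/2 ok
(2,1)@ 4/4 ok
(2,2)@ 2/4 ok
(2,3)% 1/2 ok
(3,0)@ 2/2 ok
(3,1)@ 4/4 ok
(3,2)@ 3/4 ok
(3,3)% 1/2 ok
(4,1)@ 2/2 ok
(4,2)@ 2/2 ok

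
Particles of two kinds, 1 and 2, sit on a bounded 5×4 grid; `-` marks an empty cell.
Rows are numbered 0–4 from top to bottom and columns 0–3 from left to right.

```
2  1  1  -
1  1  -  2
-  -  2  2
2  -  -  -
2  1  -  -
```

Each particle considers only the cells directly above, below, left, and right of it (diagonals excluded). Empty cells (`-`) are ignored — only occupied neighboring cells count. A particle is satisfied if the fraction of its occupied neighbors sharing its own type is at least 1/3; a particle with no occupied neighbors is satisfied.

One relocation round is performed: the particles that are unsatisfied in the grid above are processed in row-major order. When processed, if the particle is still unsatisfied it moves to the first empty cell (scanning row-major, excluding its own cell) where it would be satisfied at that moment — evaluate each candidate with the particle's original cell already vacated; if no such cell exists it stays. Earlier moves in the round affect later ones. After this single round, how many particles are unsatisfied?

0

Initially unsatisfied (in order): (0,0), (4,1).
  (0,0) → (0,3).
  (4,1) → (0,0).
Resulting grid:
1 1 1 2
1 1 - 2
- - 2 2
2 - - -
2 - - -
All satisfied now.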